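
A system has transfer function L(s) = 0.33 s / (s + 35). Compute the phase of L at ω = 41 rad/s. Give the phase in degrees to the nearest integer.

40°

∠(j41) = 90.00°
∠(j41 + 35) = arctan(41/35) = 49.51°
∠L(j41) = 90.00° − 49.51° = 40.49°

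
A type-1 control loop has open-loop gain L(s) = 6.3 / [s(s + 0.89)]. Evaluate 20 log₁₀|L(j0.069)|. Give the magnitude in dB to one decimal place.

40.2 dB

|j0.069 + 0.89| = √(0.069² + 0.89²) = 0.8927
|j0.069| = 0.069
|L(j0.069)| = 6.3 / (0.8927 × 0.069) = 102.28
20 log₁₀(102.28) = 40.20 dB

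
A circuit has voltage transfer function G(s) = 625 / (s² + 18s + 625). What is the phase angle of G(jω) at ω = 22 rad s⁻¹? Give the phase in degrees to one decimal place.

-70.4°

∠[(j22)² + 18(j22) + 625] = ∠[141 + j396] = 70.40°
∠G(j22) = −70.40° = -70.40°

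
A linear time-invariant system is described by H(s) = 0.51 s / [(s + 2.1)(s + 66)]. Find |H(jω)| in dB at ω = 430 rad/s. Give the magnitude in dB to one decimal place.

-58.6 dB

|j430| = 430
|j430 + 2.1| = √(430² + 2.1²) = 430
|j430 + 66| = √(430² + 66²) = 435
|H(j430)| = 0.51 × 430 / (430 × 435) = 0.0011723
20 log₁₀(0.0011723) = -58.62 dB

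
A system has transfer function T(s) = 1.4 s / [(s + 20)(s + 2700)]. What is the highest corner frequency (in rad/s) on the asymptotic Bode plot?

Break frequencies occur at each pole and zero magnitude: 20 rad/s, 2700 rad/s.
The highest is 2700 rad/s.

2700 rad/s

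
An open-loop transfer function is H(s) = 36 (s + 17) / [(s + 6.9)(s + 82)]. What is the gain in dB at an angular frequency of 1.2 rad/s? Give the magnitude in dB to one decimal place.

|j1.2 + 17| = √(1.2² + 17²) = 17.04
|j1.2 + 6.9| = √(1.2² + 6.9²) = 7.004
|j1.2 + 82| = √(1.2² + 82²) = 82.01
|H(j1.2)| = 36 × 17.04 / (7.004 × 82.01) = 1.0682
20 log₁₀(1.0682) = 0.57 dB

0.6 dB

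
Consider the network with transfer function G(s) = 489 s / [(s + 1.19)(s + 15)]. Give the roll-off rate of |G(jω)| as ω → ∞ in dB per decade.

With 1 zero and 2 poles, the high-frequency asymptotic slope is 20 × (1 − 2) = -20 dB/decade.

-20 dB/decade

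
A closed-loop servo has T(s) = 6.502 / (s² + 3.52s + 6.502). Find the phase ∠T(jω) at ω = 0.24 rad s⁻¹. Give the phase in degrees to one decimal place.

∠[(j0.24)² + 3.52(j0.24) + 6.502] = ∠[6.4444 + j0.8448] = 7.47°
∠T(j0.24) = −7.47° = -7.47°

-7.5°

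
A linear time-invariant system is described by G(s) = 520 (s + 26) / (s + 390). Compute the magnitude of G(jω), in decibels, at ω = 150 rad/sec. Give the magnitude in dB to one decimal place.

|j150 + 26| = √(150² + 26²) = 152.2
|j150 + 390| = √(150² + 390²) = 417.9
|G(j150)| = 520 × 152.2 / 417.9 = 189.45
20 log₁₀(189.45) = 45.55 dB

45.6 dB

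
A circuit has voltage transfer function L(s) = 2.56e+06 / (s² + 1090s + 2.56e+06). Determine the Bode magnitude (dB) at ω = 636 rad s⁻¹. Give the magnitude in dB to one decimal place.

1.1 dB

|(j636)² + 1090(j636) + 2.56e+06| = |2.1555e+06 + j6.9324e+05| = 2.264e+06
|L(j636)| = 2.56e+06 / 2.264e+06 = 1.1306
20 log₁₀(1.1306) = 1.07 dB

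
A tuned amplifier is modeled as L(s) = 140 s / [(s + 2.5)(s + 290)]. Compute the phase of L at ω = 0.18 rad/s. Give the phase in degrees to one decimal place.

85.8°

∠(j0.18) = 90.00°
∠(j0.18 + 2.5) = arctan(0.18/2.5) = 4.12°
∠(j0.18 + 290) = arctan(0.18/290) = 0.04°
∠L(j0.18) = 90.00° − (4.12° + 0.04°) = 85.85°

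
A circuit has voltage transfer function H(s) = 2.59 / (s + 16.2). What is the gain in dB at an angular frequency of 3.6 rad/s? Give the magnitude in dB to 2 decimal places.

|j3.6 + 16.2| = √(3.6² + 16.2²) = 16.6
|H(j3.6)| = 2.59 / 16.6 = 0.15607
20 log₁₀(0.15607) = -16.134 dB

-16.13 dB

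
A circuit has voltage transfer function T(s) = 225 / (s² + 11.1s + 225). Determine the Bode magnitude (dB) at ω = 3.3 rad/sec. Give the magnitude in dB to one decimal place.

0.3 dB

|(j3.3)² + 11.1(j3.3) + 225| = |214.11 + j36.63| = 217.2
|T(j3.3)| = 225 / 217.2 = 1.0358
20 log₁₀(1.0358) = 0.31 dB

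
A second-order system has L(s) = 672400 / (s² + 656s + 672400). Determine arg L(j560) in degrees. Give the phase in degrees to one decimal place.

∠[(j560)² + 656(j560) + 672400] = ∠[3.588e+05 + j3.6736e+05] = 45.68°
∠L(j560) = −45.68° = -45.68°

-45.7°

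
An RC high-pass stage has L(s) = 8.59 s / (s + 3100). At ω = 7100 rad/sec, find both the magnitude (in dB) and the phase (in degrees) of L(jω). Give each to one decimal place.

|L| = 17.9 dB, ∠L = 23.6°

|j7100| = 7100
|j7100 + 3100| = √(7100² + 3100²) = 7747
|L(j7100)| = 8.59 × 7100 / 7747 = 7.8723
20 log₁₀(7.8723) = 17.92 dB
∠(j7100) = 90.00°
∠(j7100 + 3100) = arctan(7100/3100) = 66.41°
∠L(j7100) = 90.00° − 66.41° = 23.59°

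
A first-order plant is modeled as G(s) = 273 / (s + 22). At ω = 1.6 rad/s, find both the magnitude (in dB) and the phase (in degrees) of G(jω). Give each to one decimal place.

|G| = 21.9 dB, ∠G = -4.2°

|j1.6 + 22| = √(1.6² + 22²) = 22.06
|G(j1.6)| = 273 / 22.06 = 12.376
20 log₁₀(12.376) = 21.85 dB
∠(j1.6 + 22) = arctan(1.6/22) = 4.16°
∠G(j1.6) = −4.16° = -4.16°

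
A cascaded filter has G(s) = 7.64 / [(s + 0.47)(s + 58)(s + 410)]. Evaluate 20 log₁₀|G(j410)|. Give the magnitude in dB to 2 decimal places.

-142.20 dB

|j410 + 0.47| = √(410² + 0.47²) = 410
|j410 + 58| = √(410² + 58²) = 414.1
|j410 + 410| = √(410² + 410²) = 579.8
|G(j410)| = 7.64 / (410 × 414.1 × 579.8) = 7.7611e-08
20 log₁₀(7.7611e-08) = -142.202 dB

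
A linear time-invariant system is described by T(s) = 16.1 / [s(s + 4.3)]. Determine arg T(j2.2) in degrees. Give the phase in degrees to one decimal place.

-117.1 deg

∠(j2.2 + 4.3) = arctan(2.2/4.3) = 27.10°
∠(j2.2) = 90.00°
∠T(j2.2) = − (27.10° + 90.00°) = -117.10°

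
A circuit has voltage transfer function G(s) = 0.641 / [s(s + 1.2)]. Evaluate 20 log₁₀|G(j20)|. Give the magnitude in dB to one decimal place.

|j20 + 1.2| = √(20² + 1.2²) = 20.04
|j20| = 20
|G(j20)| = 0.641 / (20.04 × 20) = 0.0015996
20 log₁₀(0.0015996) = -55.92 dB

-55.9 dB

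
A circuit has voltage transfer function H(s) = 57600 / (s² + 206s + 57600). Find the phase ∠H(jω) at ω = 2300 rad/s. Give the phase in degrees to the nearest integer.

-175°

∠[(j2300)² + 206(j2300) + 57600] = ∠[-5.2324e+06 + j4.738e+05] = 174.83°
∠H(j2300) = −174.83° = -174.83°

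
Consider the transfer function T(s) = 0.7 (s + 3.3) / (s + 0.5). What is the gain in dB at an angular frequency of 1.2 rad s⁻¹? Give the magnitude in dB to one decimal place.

5.5 dB

|j1.2 + 3.3| = √(1.2² + 3.3²) = 3.511
|j1.2 + 0.5| = √(1.2² + 0.5²) = 1.3
|T(j1.2)| = 0.7 × 3.511 / 1.3 = 1.8908
20 log₁₀(1.8908) = 5.53 dB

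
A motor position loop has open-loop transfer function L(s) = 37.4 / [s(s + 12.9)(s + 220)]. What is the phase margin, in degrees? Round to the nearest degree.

Gain crossover: |L(jω)| = 1 at ω ≈ 0.0132 rad/s.
∠L(j0.0132) = −90° − arctan(0.0132/12.9) − arctan(0.0132/220) ≈ -90.06°
PM = 180° + (-90.06°) = 89.94°

90°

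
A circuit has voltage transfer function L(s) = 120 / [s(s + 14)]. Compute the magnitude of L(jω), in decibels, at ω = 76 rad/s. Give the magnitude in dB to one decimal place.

|j76 + 14| = √(76² + 14²) = 77.28
|j76| = 76
|L(j76)| = 120 / (77.28 × 76) = 0.020432
20 log₁₀(0.020432) = -33.79 dB

-33.8 dB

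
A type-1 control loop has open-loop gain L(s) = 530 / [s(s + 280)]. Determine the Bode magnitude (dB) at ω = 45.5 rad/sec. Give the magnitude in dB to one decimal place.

|j45.5 + 280| = √(45.5² + 280²) = 283.7
|j45.5| = 45.5
|L(j45.5)| = 530 / (283.7 × 45.5) = 0.041063
20 log₁₀(0.041063) = -27.73 dB

-27.7 dB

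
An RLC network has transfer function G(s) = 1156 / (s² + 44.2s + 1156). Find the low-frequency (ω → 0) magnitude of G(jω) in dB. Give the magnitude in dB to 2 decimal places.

G(0) = 1156 / 1156 = 1
20 log₁₀(1) = 0.000 dB

0.00 dB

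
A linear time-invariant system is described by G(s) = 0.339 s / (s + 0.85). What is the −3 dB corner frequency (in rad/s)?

For a single-pole high-pass, the −3 dB point is at the pole: ω = 0.85 rad/s.

0.85 rad/s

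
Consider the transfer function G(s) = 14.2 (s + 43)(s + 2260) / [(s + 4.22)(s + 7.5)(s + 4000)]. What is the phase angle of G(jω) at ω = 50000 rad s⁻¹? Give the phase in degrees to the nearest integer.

∠(j50000 + 43) = arctan(50000/43) = 89.95°
∠(j50000 + 2260) = arctan(50000/2260) = 87.41°
∠(j50000 + 4.22) = arctan(50000/4.22) = 90.00°
∠(j50000 + 7.5) = arctan(50000/7.5) = 89.99°
∠(j50000 + 4000) = arctan(50000/4000) = 85.43°
∠G(j50000) = 89.95° + 87.41° − (90.00° + 89.99° + 85.43°) = -88.05°

-88 deg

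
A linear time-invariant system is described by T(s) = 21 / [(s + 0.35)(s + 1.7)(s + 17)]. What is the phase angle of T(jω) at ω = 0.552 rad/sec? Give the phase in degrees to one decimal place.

∠(j0.552 + 0.35) = arctan(0.552/0.35) = 57.62°
∠(j0.552 + 1.7) = arctan(0.552/1.7) = 17.99°
∠(j0.552 + 17) = arctan(0.552/17) = 1.86°
∠T(j0.552) = − (57.62° + 17.99° + 1.86°) = -77.47°

-77.5°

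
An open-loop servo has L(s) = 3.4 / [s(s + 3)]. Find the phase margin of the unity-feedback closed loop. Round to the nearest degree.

Gain crossover: |L(jω)| = 1 at ω ≈ 1.07 rad/sec.
∠L(j1.07) = −90° − arctan(1.07/3) ≈ -109.59°
PM = 180° + (-109.59°) = 70.41°

70°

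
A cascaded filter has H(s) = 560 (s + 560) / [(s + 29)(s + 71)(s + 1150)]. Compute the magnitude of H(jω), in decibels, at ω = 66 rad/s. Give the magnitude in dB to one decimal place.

|j66 + 560| = √(66² + 560²) = 563.9
|j66 + 29| = √(66² + 29²) = 72.09
|j66 + 71| = √(66² + 71²) = 96.94
|j66 + 1150| = √(66² + 1150²) = 1152
|H(j66)| = 560 × 563.9 / (72.09 × 96.94 × 1152) = 0.039227
20 log₁₀(0.039227) = -28.13 dB

-28.1 dB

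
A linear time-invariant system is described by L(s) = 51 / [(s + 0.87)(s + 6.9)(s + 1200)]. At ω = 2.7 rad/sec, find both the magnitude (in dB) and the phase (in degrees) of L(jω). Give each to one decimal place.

|j2.7 + 0.87| = √(2.7² + 0.87²) = 2.837
|j2.7 + 6.9| = √(2.7² + 6.9²) = 7.409
|j2.7 + 1200| = √(2.7² + 1200²) = 1200
|L(j2.7)| = 51 / (2.837 × 7.409 × 1200) = 0.002022
20 log₁₀(0.002022) = -53.88 dB
∠(j2.7 + 0.87) = arctan(2.7/0.87) = 72.14°
∠(j2.7 + 6.9) = arctan(2.7/6.9) = 21.37°
∠(j2.7 + 1200) = arctan(2.7/1200) = 0.13°
∠L(j2.7) = − (72.14° + 21.37° + 0.13°) = -93.64°

|L| = -53.9 dB, ∠L = -93.6 deg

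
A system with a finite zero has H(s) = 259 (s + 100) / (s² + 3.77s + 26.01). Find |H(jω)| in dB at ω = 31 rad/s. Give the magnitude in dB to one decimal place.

|j31 + 100| = √(31² + 100²) = 104.7
|(j31)² + 3.77(j31) + 26.01| = |-934.99 + j116.87| = 942.3
|H(j31)| = 259 × 104.7 / 942.3 = 28.777
20 log₁₀(28.777) = 29.18 dB

29.2 dB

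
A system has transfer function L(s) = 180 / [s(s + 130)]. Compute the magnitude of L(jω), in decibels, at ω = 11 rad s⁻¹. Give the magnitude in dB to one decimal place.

|j11 + 130| = √(11² + 130²) = 130.5
|j11| = 11
|L(j11)| = 180 / (130.5 × 11) = 0.12543
20 log₁₀(0.12543) = -18.03 dB

-18.0 dB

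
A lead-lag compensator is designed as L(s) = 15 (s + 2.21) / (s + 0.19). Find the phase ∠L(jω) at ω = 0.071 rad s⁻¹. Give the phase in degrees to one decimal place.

∠(j0.071 + 2.21) = arctan(0.071/2.21) = 1.84°
∠(j0.071 + 0.19) = arctan(0.071/0.19) = 20.49°
∠L(j0.071) = 1.84° − 20.49° = -18.65°

-18.6 deg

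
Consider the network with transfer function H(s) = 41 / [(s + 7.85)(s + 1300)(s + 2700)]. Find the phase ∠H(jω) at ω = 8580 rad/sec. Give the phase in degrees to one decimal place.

-243.9°

∠(j8580 + 7.85) = arctan(8580/7.85) = 89.95°
∠(j8580 + 1300) = arctan(8580/1300) = 81.38°
∠(j8580 + 2700) = arctan(8580/2700) = 72.53°
∠H(j8580) = − (89.95° + 81.38° + 72.53°) = -243.86°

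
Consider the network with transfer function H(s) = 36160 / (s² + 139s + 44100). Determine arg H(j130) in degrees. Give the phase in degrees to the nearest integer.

-34°

∠[(j130)² + 139(j130) + 44100] = ∠[27200 + j18070] = 33.60°
∠H(j130) = −33.60° = -33.60°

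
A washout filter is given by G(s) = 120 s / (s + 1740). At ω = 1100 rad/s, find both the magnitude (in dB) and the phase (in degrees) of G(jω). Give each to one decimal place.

|G| = 36.1 dB, ∠G = 57.7°

|j1100| = 1100
|j1100 + 1740| = √(1100² + 1740²) = 2059
|G(j1100)| = 120 × 1100 / 2059 = 64.123
20 log₁₀(64.123) = 36.14 dB
∠(j1100) = 90.00°
∠(j1100 + 1740) = arctan(1100/1740) = 32.30°
∠G(j1100) = 90.00° − 32.30° = 57.70°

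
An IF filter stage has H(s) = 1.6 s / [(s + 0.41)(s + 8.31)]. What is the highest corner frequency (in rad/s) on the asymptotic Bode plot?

Break frequencies occur at each pole and zero magnitude: 0.41 rad/s, 8.31 rad/s.
The highest is 8.31 rad/s.

8.31 rad/s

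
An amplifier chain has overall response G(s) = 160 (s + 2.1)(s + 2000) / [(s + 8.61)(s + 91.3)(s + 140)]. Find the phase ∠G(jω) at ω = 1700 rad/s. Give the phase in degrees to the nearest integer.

∠(j1700 + 2.1) = arctan(1700/2.1) = 89.93°
∠(j1700 + 2000) = arctan(1700/2000) = 40.36°
∠(j1700 + 8.61) = arctan(1700/8.61) = 89.71°
∠(j1700 + 91.3) = arctan(1700/91.3) = 86.93°
∠(j1700 + 140) = arctan(1700/140) = 85.29°
∠G(j1700) = 89.93° + 40.36° − (89.71° + 86.93° + 85.29°) = -131.63°

-132°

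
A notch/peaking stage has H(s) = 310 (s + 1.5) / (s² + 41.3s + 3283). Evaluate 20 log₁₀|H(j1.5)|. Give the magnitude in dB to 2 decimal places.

|j1.5 + 1.5| = √(1.5² + 1.5²) = 2.121
|(j1.5)² + 41.3(j1.5) + 3283| = |3280.8 + j61.95| = 3281
|H(j1.5)| = 310 × 2.121 / 3281 = 0.20041
20 log₁₀(0.20041) = -13.962 dB

-13.96 dB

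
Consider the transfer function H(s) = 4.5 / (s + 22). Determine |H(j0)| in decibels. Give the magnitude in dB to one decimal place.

H(0) = 4.5 / 22 = 0.20455
20 log₁₀(0.20455) = -13.78 dB

-13.8 dB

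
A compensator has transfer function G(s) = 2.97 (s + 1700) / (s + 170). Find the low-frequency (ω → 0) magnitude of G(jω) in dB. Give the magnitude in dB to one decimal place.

G(0) = 2.97 × 1700 / 170 = 29.7
20 log₁₀(29.7) = 29.46 dB

29.5 dB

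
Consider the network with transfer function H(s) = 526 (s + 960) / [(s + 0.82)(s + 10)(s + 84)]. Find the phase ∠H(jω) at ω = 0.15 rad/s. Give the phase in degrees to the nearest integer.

-11°

∠(j0.15 + 960) = arctan(0.15/960) = 0.01°
∠(j0.15 + 0.82) = arctan(0.15/0.82) = 10.37°
∠(j0.15 + 10) = arctan(0.15/10) = 0.86°
∠(j0.15 + 84) = arctan(0.15/84) = 0.10°
∠H(j0.15) = 0.01° − (10.37° + 0.86° + 0.10°) = -11.32°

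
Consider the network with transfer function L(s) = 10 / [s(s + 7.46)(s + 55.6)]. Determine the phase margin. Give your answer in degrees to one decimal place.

89.8°

Gain crossover: |L(jω)| = 1 at ω ≈ 0.0241 rad/s.
∠L(j0.0241) = −90° − arctan(0.0241/7.46) − arctan(0.0241/55.6) ≈ -90.21°
PM = 180° + (-90.21°) = 89.79°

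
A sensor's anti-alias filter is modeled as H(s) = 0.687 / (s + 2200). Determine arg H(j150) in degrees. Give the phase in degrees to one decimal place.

∠(j150 + 2200) = arctan(150/2200) = 3.90°
∠H(j150) = −3.90° = -3.90°

-3.9°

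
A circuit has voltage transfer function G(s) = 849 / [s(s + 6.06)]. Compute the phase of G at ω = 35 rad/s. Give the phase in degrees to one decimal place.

-170.2°

∠(j35 + 6.06) = arctan(35/6.06) = 80.18°
∠(j35) = 90.00°
∠G(j35) = − (80.18° + 90.00°) = -170.18°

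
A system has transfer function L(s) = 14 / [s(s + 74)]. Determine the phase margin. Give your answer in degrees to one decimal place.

89.9 deg

Gain crossover: |L(jω)| = 1 at ω ≈ 0.189 rad s⁻¹.
∠L(j0.189) = −90° − arctan(0.189/74) ≈ -90.15°
PM = 180° + (-90.15°) = 89.85°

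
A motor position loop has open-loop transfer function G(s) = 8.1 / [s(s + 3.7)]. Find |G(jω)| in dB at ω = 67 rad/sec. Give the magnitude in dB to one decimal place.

|j67 + 3.7| = √(67² + 3.7²) = 67.1
|j67| = 67
|G(j67)| = 8.1 / (67.1 × 67) = 0.0018017
20 log₁₀(0.0018017) = -54.89 dB

-54.9 dB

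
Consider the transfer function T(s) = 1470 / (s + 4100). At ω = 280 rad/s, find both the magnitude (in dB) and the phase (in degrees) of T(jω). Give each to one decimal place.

|T| = -8.9 dB, ∠T = -3.9°

|j280 + 4100| = √(280² + 4100²) = 4110
|T(j280)| = 1470 / 4110 = 0.3577
20 log₁₀(0.3577) = -8.93 dB
∠(j280 + 4100) = arctan(280/4100) = 3.91°
∠T(j280) = −3.91° = -3.91°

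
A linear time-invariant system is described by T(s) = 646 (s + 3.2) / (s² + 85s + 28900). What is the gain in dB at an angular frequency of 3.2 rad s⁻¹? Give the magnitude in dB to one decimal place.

|j3.2 + 3.2| = √(3.2² + 3.2²) = 4.525
|(j3.2)² + 85(j3.2) + 28900| = |28890 + j272| = 2.889e+04
|T(j3.2)| = 646 × 4.525 / 2.889e+04 = 0.10119
20 log₁₀(0.10119) = -19.90 dB

-19.9 dB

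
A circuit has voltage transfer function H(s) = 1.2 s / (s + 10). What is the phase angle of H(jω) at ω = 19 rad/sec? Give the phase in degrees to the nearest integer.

∠(j19) = 90.00°
∠(j19 + 10) = arctan(19/10) = 62.24°
∠H(j19) = 90.00° − 62.24° = 27.76°

28°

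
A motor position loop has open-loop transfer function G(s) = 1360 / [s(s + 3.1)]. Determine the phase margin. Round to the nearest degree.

5°

Gain crossover: |G(jω)| = 1 at ω ≈ 36.8 rad s⁻¹.
∠G(j36.8) = −90° − arctan(36.8/3.1) ≈ -175.19°
PM = 180° + (-175.19°) = 4.81°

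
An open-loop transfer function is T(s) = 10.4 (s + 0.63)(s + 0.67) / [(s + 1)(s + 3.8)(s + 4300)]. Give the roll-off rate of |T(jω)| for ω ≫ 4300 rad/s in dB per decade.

-20 dB/decade

With 2 zeros and 3 poles, the high-frequency asymptotic slope is 20 × (2 − 3) = -20 dB/decade.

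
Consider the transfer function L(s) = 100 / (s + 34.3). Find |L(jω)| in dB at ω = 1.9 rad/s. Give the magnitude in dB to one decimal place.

9.3 dB

|j1.9 + 34.3| = √(1.9² + 34.3²) = 34.35
|L(j1.9)| = 100 / 34.35 = 2.911
20 log₁₀(2.911) = 9.28 dB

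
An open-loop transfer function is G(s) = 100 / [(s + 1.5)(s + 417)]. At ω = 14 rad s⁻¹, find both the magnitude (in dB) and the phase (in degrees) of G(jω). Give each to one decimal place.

|G| = -35.4 dB, ∠G = -85.8 deg

|j14 + 1.5| = √(14² + 1.5²) = 14.08
|j14 + 417| = √(14² + 417²) = 417.2
|G(j14)| = 100 / (14.08 × 417.2) = 0.017022
20 log₁₀(0.017022) = -35.38 dB
∠(j14 + 1.5) = arctan(14/1.5) = 83.88°
∠(j14 + 417) = arctan(14/417) = 1.92°
∠G(j14) = − (83.88° + 1.92°) = -85.81°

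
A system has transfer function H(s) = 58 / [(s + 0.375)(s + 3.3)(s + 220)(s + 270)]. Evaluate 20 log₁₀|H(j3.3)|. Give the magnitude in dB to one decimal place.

-84.0 dB

|j3.3 + 0.375| = √(3.3² + 0.375²) = 3.321
|j3.3 + 3.3| = √(3.3² + 3.3²) = 4.667
|j3.3 + 220| = √(3.3² + 220²) = 220
|j3.3 + 270| = √(3.3² + 270²) = 270
|H(j3.3)| = 58 / (3.321 × 4.667 × 220 × 270) = 6.2984e-05
20 log₁₀(6.2984e-05) = -84.02 dB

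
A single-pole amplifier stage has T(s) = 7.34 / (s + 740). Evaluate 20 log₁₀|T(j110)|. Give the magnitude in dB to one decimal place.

|j110 + 740| = √(110² + 740²) = 748.1
|T(j110)| = 7.34 / 748.1 = 0.0098111
20 log₁₀(0.0098111) = -40.17 dB

-40.2 dB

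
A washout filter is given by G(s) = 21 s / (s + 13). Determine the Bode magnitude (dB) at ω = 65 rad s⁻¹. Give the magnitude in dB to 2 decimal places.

26.27 dB

|j65| = 65
|j65 + 13| = √(65² + 13²) = 66.29
|G(j65)| = 21 × 65 / 66.29 = 20.592
20 log₁₀(20.592) = 26.274 dB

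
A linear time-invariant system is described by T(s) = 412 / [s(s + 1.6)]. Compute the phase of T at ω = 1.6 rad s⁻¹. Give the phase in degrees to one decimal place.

-135.0 deg

∠(j1.6 + 1.6) = arctan(1.6/1.6) = 45.00°
∠(j1.6) = 90.00°
∠T(j1.6) = − (45.00° + 90.00°) = -135.00°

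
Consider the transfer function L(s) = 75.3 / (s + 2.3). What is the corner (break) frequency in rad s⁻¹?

The single real pole at s = −2.3 gives a corner at ω = 2.3 rad s⁻¹.

2.3 rad s⁻¹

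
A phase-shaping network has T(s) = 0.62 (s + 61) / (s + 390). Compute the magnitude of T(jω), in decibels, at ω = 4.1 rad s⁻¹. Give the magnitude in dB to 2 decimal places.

|j4.1 + 61| = √(4.1² + 61²) = 61.14
|j4.1 + 390| = √(4.1² + 390²) = 390
|T(j4.1)| = 0.62 × 61.14 / 390 = 0.097188
20 log₁₀(0.097188) = -20.248 dB

-20.25 dB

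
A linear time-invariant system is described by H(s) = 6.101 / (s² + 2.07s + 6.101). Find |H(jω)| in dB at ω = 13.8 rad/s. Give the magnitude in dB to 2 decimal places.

|(j13.8)² + 2.07(j13.8) + 6.101| = |-184.34 + j28.566| = 186.5
|H(j13.8)| = 6.101 / 186.5 = 0.032706
20 log₁₀(0.032706) = -29.707 dB

-29.71 dB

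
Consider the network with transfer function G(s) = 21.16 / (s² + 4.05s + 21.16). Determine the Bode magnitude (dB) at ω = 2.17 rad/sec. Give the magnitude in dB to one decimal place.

|(j2.17)² + 4.05(j2.17) + 21.16| = |16.451 + j8.7885| = 18.65
|G(j2.17)| = 21.16 / 18.65 = 1.1345
20 log₁₀(1.1345) = 1.10 dB

1.1 dB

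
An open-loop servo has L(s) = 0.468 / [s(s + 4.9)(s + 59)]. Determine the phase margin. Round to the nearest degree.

Gain crossover: |L(jω)| = 1 at ω ≈ 0.00162 rad s⁻¹.
∠L(j0.00162) = −90° − arctan(0.00162/4.9) − arctan(0.00162/59) ≈ -90.02°
PM = 180° + (-90.02°) = 89.98°

90°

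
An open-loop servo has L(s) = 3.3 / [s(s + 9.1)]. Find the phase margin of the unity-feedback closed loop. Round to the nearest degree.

88 deg

Gain crossover: |L(jω)| = 1 at ω ≈ 0.362 rad/s.
∠L(j0.362) = −90° − arctan(0.362/9.1) ≈ -92.28°
PM = 180° + (-92.28°) = 87.72°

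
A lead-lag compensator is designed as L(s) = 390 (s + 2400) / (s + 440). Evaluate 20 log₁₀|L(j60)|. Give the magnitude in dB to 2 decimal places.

|j60 + 2400| = √(60² + 2400²) = 2401
|j60 + 440| = √(60² + 440²) = 444.1
|L(j60)| = 390 × 2401 / 444.1 = 2108.4
20 log₁₀(2108.4) = 66.479 dB

66.48 dB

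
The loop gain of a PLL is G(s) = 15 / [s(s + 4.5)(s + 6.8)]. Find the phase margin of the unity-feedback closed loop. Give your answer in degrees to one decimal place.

Gain crossover: |G(jω)| = 1 at ω ≈ 0.486 rad s⁻¹.
∠G(j0.486) = −90° − arctan(0.486/4.5) − arctan(0.486/6.8) ≈ -100.25°
PM = 180° + (-100.25°) = 79.75°

79.7 deg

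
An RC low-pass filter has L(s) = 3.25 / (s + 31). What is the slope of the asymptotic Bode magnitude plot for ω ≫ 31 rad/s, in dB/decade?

With 0 zeros and 1 pole, the high-frequency asymptotic slope is 20 × (0 − 1) = -20 dB/decade.

-20 dB/decade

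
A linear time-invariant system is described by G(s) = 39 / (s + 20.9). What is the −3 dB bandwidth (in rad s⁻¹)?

20.9 rad s⁻¹

For a single-pole low-pass, the −3 dB point is at the pole: ω = 20.9 rad s⁻¹.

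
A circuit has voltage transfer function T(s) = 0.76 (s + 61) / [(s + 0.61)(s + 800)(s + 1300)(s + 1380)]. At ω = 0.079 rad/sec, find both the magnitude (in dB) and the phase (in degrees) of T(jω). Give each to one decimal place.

|T| = -145.6 dB, ∠T = -7.3°

|j0.079 + 61| = √(0.079² + 61²) = 61
|j0.079 + 0.61| = √(0.079² + 0.61²) = 0.6151
|j0.079 + 800| = √(0.079² + 800²) = 800
|j0.079 + 1300| = √(0.079² + 1300²) = 1300
|j0.079 + 1380| = √(0.079² + 1380²) = 1380
|T(j0.079)| = 0.76 × 61 / (0.6151 × 800 × 1300 × 1380) = 5.2516e-08
20 log₁₀(5.2516e-08) = -145.59 dB
∠(j0.079 + 61) = arctan(0.079/61) = 0.07°
∠(j0.079 + 0.61) = arctan(0.079/0.61) = 7.38°
∠(j0.079 + 800) = arctan(0.079/800) = 0.01°
∠(j0.079 + 1300) = arctan(0.079/1300) = 0.00°
∠(j0.079 + 1380) = arctan(0.079/1380) = 0.00°
∠T(j0.079) = 0.07° − (7.38° + 0.01° + 0.00° + 0.00°) = -7.32°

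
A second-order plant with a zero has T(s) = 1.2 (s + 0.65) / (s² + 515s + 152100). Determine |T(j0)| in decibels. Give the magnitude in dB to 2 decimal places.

T(0) = 1.2 × 0.65 / 152100 = 5.1282e-06
20 log₁₀(5.1282e-06) = -105.801 dB

-105.80 dB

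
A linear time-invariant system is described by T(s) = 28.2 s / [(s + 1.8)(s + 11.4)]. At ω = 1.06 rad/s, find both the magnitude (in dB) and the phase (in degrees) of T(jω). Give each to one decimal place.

|T| = 1.9 dB, ∠T = 54.2 deg

|j1.06| = 1.06
|j1.06 + 1.8| = √(1.06² + 1.8²) = 2.089
|j1.06 + 11.4| = √(1.06² + 11.4²) = 11.45
|T(j1.06)| = 28.2 × 1.06 / (2.089 × 11.45) = 1.2499
20 log₁₀(1.2499) = 1.94 dB
∠(j1.06) = 90.00°
∠(j1.06 + 1.8) = arctan(1.06/1.8) = 30.49°
∠(j1.06 + 11.4) = arctan(1.06/11.4) = 5.31°
∠T(j1.06) = 90.00° − (30.49° + 5.31°) = 54.19°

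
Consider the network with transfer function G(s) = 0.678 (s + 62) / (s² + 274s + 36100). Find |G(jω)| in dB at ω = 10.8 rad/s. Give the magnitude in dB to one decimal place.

-58.5 dB

|j10.8 + 62| = √(10.8² + 62²) = 62.93
|(j10.8)² + 274(j10.8) + 36100| = |35983 + j2959.2| = 3.61e+04
|G(j10.8)| = 0.678 × 62.93 / 3.61e+04 = 0.0011818
20 log₁₀(0.0011818) = -58.55 dB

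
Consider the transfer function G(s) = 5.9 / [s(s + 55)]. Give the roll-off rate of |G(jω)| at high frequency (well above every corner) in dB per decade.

With 0 zeros and 2 poles, the high-frequency asymptotic slope is 20 × (0 − 2) = -40 dB/decade.

-40 dB/decade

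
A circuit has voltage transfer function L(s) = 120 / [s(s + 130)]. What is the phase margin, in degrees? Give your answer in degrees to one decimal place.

Gain crossover: |L(jω)| = 1 at ω ≈ 0.923 rad/sec.
∠L(j0.923) = −90° − arctan(0.923/130) ≈ -90.41°
PM = 180° + (-90.41°) = 89.59°

89.6°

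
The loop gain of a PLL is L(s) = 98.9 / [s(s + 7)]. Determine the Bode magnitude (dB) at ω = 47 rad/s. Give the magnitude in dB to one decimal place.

|j47 + 7| = √(47² + 7²) = 47.52
|j47| = 47
|L(j47)| = 98.9 / (47.52 × 47) = 0.044283
20 log₁₀(0.044283) = -27.08 dB

-27.1 dB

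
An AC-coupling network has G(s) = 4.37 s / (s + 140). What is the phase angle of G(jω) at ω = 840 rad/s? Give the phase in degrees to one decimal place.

9.5 deg

∠(j840) = 90.00°
∠(j840 + 140) = arctan(840/140) = 80.54°
∠G(j840) = 90.00° − 80.54° = 9.46°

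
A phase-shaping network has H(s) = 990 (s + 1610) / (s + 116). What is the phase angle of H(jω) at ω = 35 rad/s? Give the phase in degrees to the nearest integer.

-16°

∠(j35 + 1610) = arctan(35/1610) = 1.25°
∠(j35 + 116) = arctan(35/116) = 16.79°
∠H(j35) = 1.25° − 16.79° = -15.54°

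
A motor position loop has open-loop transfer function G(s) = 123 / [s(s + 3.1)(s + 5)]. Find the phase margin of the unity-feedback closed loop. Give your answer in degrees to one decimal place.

Gain crossover: |G(jω)| = 1 at ω ≈ 3.9 rad/s.
∠G(j3.9) = −90° − arctan(3.9/3.1) − arctan(3.9/5) ≈ -179.43°
PM = 180° + (-179.43°) = 0.57°

0.6°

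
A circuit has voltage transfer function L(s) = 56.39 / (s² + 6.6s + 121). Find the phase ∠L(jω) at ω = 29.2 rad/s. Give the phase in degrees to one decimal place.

-165.2°

∠[(j29.2)² + 6.6(j29.2) + 121] = ∠[-731.64 + j192.72] = 165.24°
∠L(j29.2) = −165.24° = -165.24°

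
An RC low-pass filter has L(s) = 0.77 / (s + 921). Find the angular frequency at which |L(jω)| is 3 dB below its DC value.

For a single-pole low-pass, the −3 dB point is at the pole: ω = 921 rad/s.

921 rad/s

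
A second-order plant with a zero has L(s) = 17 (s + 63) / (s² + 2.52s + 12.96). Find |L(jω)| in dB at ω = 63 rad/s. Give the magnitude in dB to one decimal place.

-8.3 dB

|j63 + 63| = √(63² + 63²) = 89.1
|(j63)² + 2.52(j63) + 12.96| = |-3956 + j158.76| = 3959
|L(j63)| = 17 × 89.1 / 3959 = 0.38256
20 log₁₀(0.38256) = -8.35 dB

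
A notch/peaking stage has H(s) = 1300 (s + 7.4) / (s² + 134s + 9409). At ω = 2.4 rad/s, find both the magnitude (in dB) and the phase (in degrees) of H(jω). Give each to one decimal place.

|j2.4 + 7.4| = √(2.4² + 7.4²) = 7.779
|(j2.4)² + 134(j2.4) + 9409| = |9403.2 + j321.6| = 9409
|H(j2.4)| = 1300 × 7.779 / 9409 = 1.0749
20 log₁₀(1.0749) = 0.63 dB
∠(j2.4 + 7.4) = arctan(2.4/7.4) = 17.97°
∠[(j2.4)² + 134(j2.4) + 9409] = ∠[9403.2 + j321.6] = 1.96°
∠H(j2.4) = 17.97° − 1.96° = 16.01°

|H| = 0.6 dB, ∠H = 16.0 deg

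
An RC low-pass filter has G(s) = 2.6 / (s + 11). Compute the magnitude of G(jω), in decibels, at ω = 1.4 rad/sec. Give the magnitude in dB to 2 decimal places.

-12.60 dB

|j1.4 + 11| = √(1.4² + 11²) = 11.09
|G(j1.4)| = 2.6 / 11.09 = 0.23447
20 log₁₀(0.23447) = -12.598 dB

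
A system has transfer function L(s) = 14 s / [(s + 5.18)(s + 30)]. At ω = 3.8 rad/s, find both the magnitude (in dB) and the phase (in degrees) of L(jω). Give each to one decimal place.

|L| = -11.2 dB, ∠L = 46.5°

|j3.8| = 3.8
|j3.8 + 5.18| = √(3.8² + 5.18²) = 6.424
|j3.8 + 30| = √(3.8² + 30²) = 30.24
|L(j3.8)| = 14 × 3.8 / (6.424 × 30.24) = 0.27384
20 log₁₀(0.27384) = -11.25 dB
∠(j3.8) = 90.00°
∠(j3.8 + 5.18) = arctan(3.8/5.18) = 36.26°
∠(j3.8 + 30) = arctan(3.8/30) = 7.22°
∠L(j3.8) = 90.00° − (36.26° + 7.22°) = 46.52°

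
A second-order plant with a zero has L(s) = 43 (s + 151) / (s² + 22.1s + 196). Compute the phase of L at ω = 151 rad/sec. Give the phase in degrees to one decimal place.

-126.6°

∠(j151 + 151) = arctan(151/151) = 45.00°
∠[(j151)² + 22.1(j151) + 196] = ∠[-22605 + j3337.1] = 171.60°
∠L(j151) = 45.00° − 171.60° = -126.60°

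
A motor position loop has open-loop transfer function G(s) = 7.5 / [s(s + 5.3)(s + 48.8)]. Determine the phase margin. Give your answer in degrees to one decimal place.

89.7 deg

Gain crossover: |G(jω)| = 1 at ω ≈ 0.029 rad/s.
∠G(j0.029) = −90° − arctan(0.029/5.3) − arctan(0.029/48.8) ≈ -90.35°
PM = 180° + (-90.35°) = 89.65°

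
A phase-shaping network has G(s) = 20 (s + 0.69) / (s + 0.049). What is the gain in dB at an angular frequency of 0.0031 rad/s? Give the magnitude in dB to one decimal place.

49.0 dB

|j0.0031 + 0.69| = √(0.0031² + 0.69²) = 0.69
|j0.0031 + 0.049| = √(0.0031² + 0.049²) = 0.0491
|G(j0.0031)| = 20 × 0.69 / 0.0491 = 281.07
20 log₁₀(281.07) = 48.98 dB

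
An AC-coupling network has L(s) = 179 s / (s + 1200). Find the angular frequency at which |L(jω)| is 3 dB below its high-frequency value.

For a single-pole high-pass, the −3 dB point is at the pole: ω = 1200 rad/s.

1200 rad/s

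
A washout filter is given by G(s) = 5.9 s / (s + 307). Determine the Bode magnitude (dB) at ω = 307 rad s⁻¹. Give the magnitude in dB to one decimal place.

12.4 dB

|j307| = 307
|j307 + 307| = √(307² + 307²) = 434.2
|G(j307)| = 5.9 × 307 / 434.2 = 4.1719
20 log₁₀(4.1719) = 12.41 dB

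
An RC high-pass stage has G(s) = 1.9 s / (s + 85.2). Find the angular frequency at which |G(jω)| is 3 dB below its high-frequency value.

For a single-pole high-pass, the −3 dB point is at the pole: ω = 85.2 rad/s.

85.2 rad/s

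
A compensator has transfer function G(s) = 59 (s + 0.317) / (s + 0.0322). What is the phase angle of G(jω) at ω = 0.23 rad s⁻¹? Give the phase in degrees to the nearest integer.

∠(j0.23 + 0.317) = arctan(0.23/0.317) = 35.96°
∠(j0.23 + 0.0322) = arctan(0.23/0.0322) = 82.03°
∠G(j0.23) = 35.96° − 82.03° = -46.07°

-46°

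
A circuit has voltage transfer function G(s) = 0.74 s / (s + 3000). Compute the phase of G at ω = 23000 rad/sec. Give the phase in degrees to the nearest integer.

7 deg

∠(j23000) = 90.00°
∠(j23000 + 3000) = arctan(23000/3000) = 82.57°
∠G(j23000) = 90.00° − 82.57° = 7.43°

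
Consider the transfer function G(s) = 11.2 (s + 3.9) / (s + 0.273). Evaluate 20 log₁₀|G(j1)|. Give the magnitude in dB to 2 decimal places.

|j1 + 3.9| = √(1² + 3.9²) = 4.026
|j1 + 0.273| = √(1² + 0.273²) = 1.037
|G(j1)| = 11.2 × 4.026 / 1.037 = 43.501
20 log₁₀(43.501) = 32.770 dB

32.77 dB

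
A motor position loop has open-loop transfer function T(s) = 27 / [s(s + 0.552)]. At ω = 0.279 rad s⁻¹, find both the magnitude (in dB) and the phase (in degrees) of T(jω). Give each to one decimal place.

|j0.279 + 0.552| = √(0.279² + 0.552²) = 0.6185
|j0.279| = 0.279
|T(j0.279)| = 27 / (0.6185 × 0.279) = 156.47
20 log₁₀(156.47) = 43.89 dB
∠(j0.279 + 0.552) = arctan(0.279/0.552) = 26.81°
∠(j0.279) = 90.00°
∠T(j0.279) = − (26.81° + 90.00°) = -116.81°

|T| = 43.9 dB, ∠T = -116.8°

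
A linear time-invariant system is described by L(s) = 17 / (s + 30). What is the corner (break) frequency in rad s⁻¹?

30 rad s⁻¹

The single real pole at s = −30 gives a corner at ω = 30 rad s⁻¹.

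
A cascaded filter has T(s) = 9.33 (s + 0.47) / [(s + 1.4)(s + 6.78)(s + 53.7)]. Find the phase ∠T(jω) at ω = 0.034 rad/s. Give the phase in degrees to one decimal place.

2.4 deg

∠(j0.034 + 0.47) = arctan(0.034/0.47) = 4.14°
∠(j0.034 + 1.4) = arctan(0.034/1.4) = 1.39°
∠(j0.034 + 6.78) = arctan(0.034/6.78) = 0.29°
∠(j0.034 + 53.7) = arctan(0.034/53.7) = 0.04°
∠T(j0.034) = 4.14° − (1.39° + 0.29° + 0.04°) = 2.42°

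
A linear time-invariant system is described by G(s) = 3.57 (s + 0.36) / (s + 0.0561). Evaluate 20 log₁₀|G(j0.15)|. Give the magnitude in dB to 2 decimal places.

|j0.15 + 0.36| = √(0.15² + 0.36²) = 0.39
|j0.15 + 0.0561| = √(0.15² + 0.0561²) = 0.1601
|G(j0.15)| = 3.57 × 0.39 / 0.1601 = 8.6939
20 log₁₀(8.6939) = 18.784 dB

18.78 dB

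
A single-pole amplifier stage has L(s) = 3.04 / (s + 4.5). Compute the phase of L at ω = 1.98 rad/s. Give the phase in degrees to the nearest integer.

∠(j1.98 + 4.5) = arctan(1.98/4.5) = 23.75°
∠L(j1.98) = −23.75° = -23.75°

-24 deg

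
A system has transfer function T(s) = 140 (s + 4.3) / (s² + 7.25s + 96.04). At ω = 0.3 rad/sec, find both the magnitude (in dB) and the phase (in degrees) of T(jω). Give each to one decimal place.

|T| = 16.0 dB, ∠T = 2.7°

|j0.3 + 4.3| = √(0.3² + 4.3²) = 4.31
|(j0.3)² + 7.25(j0.3) + 96.04| = |95.95 + j2.175| = 95.97
|T(j0.3)| = 140 × 4.31 / 95.97 = 6.2877
20 log₁₀(6.2877) = 15.97 dB
∠(j0.3 + 4.3) = arctan(0.3/4.3) = 3.99°
∠[(j0.3)² + 7.25(j0.3) + 96.04] = ∠[95.95 + j2.175] = 1.30°
∠T(j0.3) = 3.99° − 1.30° = 2.69°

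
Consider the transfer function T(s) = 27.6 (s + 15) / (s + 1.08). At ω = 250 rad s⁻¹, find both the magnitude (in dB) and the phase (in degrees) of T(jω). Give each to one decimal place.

|j250 + 15| = √(250² + 15²) = 250.4
|j250 + 1.08| = √(250² + 1.08²) = 250
|T(j250)| = 27.6 × 250.4 / 250 = 27.649
20 log₁₀(27.649) = 28.83 dB
∠(j250 + 15) = arctan(250/15) = 86.57°
∠(j250 + 1.08) = arctan(250/1.08) = 89.75°
∠T(j250) = 86.57° − 89.75° = -3.19°

|T| = 28.8 dB, ∠T = -3.2°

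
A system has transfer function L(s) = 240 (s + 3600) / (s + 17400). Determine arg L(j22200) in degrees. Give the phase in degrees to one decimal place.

∠(j22200 + 3600) = arctan(22200/3600) = 80.79°
∠(j22200 + 17400) = arctan(22200/17400) = 51.91°
∠L(j22200) = 80.79° − 51.91° = 28.88°

28.9°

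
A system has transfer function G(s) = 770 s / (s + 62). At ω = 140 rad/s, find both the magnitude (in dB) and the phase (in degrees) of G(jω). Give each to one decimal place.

|G| = 57.0 dB, ∠G = 23.9°

|j140| = 140
|j140 + 62| = √(140² + 62²) = 153.1
|G(j140)| = 770 × 140 / 153.1 = 704.05
20 log₁₀(704.05) = 56.95 dB
∠(j140) = 90.00°
∠(j140 + 62) = arctan(140/62) = 66.11°
∠G(j140) = 90.00° − 66.11° = 23.89°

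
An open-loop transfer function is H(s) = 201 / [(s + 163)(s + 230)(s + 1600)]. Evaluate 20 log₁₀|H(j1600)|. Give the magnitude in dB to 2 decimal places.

-149.33 dB

|j1600 + 163| = √(1600² + 163²) = 1608
|j1600 + 230| = √(1600² + 230²) = 1616
|j1600 + 1600| = √(1600² + 1600²) = 2263
|H(j1600)| = 201 / (1608 × 1616 × 2263) = 3.4169e-08
20 log₁₀(3.4169e-08) = -149.327 dB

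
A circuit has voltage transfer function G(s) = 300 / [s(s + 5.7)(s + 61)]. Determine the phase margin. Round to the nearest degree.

81°

Gain crossover: |G(jω)| = 1 at ω ≈ 0.853 rad s⁻¹.
∠G(j0.853) = −90° − arctan(0.853/5.7) − arctan(0.853/61) ≈ -99.31°
PM = 180° + (-99.31°) = 80.69°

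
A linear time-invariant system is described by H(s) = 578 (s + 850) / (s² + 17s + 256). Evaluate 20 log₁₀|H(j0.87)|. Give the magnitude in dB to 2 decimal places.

65.67 dB

|j0.87 + 850| = √(0.87² + 850²) = 850
|(j0.87)² + 17(j0.87) + 256| = |255.24 + j14.79| = 255.7
|H(j0.87)| = 578 × 850 / 255.7 = 1921.6
20 log₁₀(1921.6) = 65.673 dB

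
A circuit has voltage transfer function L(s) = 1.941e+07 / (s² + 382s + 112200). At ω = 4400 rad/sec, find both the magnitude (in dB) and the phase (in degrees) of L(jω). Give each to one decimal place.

|L| = 0.0 dB, ∠L = -175.0°

|(j4400)² + 382(j4400) + 112200| = |-1.9248e+07 + j1.6808e+06| = 1.932e+07
|L(j4400)| = 1.941e+07 / 1.932e+07 = 1.0046
20 log₁₀(1.0046) = 0.04 dB
∠[(j4400)² + 382(j4400) + 112200] = ∠[-1.9248e+07 + j1.6808e+06] = 175.01°
∠L(j4400) = −175.01° = -175.01°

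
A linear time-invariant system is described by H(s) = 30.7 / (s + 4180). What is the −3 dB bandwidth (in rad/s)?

4180 rad/s

For a single-pole low-pass, the −3 dB point is at the pole: ω = 4180 rad/s.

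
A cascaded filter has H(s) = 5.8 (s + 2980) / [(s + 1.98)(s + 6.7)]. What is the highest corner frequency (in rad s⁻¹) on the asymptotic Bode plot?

2980 rad s⁻¹

Break frequencies occur at each pole and zero magnitude: 1.98 rad s⁻¹, 6.7 rad s⁻¹, 2980 rad s⁻¹.
The highest is 2980 rad s⁻¹.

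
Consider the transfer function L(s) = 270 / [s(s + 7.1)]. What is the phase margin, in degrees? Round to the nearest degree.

Gain crossover: |L(jω)| = 1 at ω ≈ 15.7 rad/s.
∠L(j15.7) = −90° − arctan(15.7/7.1) ≈ -155.64°
PM = 180° + (-155.64°) = 24.36°

24°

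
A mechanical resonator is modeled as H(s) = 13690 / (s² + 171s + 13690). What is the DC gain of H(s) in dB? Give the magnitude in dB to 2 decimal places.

0.00 dB

H(0) = 13690 / 13690 = 1
20 log₁₀(1) = 0.000 dB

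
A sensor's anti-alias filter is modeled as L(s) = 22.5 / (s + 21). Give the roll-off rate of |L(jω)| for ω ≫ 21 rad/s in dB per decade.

With 0 zeros and 1 pole, the high-frequency asymptotic slope is 20 × (0 − 1) = -20 dB/decade.

-20 dB/decade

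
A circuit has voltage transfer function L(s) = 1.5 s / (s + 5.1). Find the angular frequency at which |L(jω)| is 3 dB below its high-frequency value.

For a single-pole high-pass, the −3 dB point is at the pole: ω = 5.1 rad/s.

5.1 rad/s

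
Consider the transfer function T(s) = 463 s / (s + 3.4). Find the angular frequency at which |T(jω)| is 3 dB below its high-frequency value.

3.4 rad/s

For a single-pole high-pass, the −3 dB point is at the pole: ω = 3.4 rad/s.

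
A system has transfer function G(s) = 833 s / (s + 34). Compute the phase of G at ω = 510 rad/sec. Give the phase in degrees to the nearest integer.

∠(j510) = 90.00°
∠(j510 + 34) = arctan(510/34) = 86.19°
∠G(j510) = 90.00° − 86.19° = 3.81°

4°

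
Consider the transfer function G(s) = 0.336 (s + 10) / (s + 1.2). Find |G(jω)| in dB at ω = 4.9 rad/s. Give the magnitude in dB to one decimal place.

|j4.9 + 10| = √(4.9² + 10²) = 11.14
|j4.9 + 1.2| = √(4.9² + 1.2²) = 5.045
|G(j4.9)| = 0.336 × 11.14 / 5.045 = 0.74169
20 log₁₀(0.74169) = -2.60 dB

-2.6 dB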